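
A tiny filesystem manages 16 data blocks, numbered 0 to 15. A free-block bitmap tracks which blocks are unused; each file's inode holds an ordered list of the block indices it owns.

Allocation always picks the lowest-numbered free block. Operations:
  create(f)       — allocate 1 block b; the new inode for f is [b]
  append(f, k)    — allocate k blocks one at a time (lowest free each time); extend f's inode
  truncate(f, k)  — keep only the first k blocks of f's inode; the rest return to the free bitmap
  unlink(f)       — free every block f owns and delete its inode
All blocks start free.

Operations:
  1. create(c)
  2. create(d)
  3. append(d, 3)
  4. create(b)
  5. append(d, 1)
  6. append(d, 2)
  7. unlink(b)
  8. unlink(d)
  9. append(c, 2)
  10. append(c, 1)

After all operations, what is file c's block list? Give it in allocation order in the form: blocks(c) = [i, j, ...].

blocks(c) = [0, 1, 2, 3]

after create(c) → c:[0]  free=[F...............]
after create(d) → c:[0], d:[1]  free=[FF..............]
after append(d, 3) → c:[0], d:[1, 2, 3, 4]  free=[FFFFF...........]
after create(b) → b:[5], c:[0], d:[1, 2, 3, 4]  free=[FFFFFF..........]
after append(d, 1) → b:[5], c:[0], d:[1, 2, 3, 4, 6]  free=[FFFFFFF.........]
after append(d, 2) → b:[5], c:[0], d:[1, 2, 3, 4, 6, 7, 8]  free=[FFFFFFFFF.......]
after unlink(b) → c:[0], d:[1, 2, 3, 4, 6, 7, 8]  free=[FFFFF.FFF.......]
after unlink(d) → c:[0]  free=[F...............]
after append(c, 2) → c:[0, 1, 2]  free=[FFF.............]
after append(c, 1) → c:[0, 1, 2, 3]  free=[FFFF............]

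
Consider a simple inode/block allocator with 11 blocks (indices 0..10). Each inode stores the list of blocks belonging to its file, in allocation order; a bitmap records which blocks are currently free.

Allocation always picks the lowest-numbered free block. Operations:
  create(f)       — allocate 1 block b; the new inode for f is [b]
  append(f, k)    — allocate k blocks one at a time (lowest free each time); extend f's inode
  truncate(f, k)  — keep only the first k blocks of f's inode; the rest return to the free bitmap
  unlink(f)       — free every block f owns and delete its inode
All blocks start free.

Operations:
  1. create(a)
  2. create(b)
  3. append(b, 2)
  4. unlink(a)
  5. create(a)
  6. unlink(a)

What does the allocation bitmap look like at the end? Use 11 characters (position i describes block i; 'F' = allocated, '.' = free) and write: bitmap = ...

bitmap = .FFF.......

  1. create(a)  ⇒  F..........  {a→[0]}
  2. create(b)  ⇒  FF.........  {a→[0]; b→[1]}
  3. append(b, 2)  ⇒  FFFF.......  {a→[0]; b→[1, 2, 3]}
  4. unlink(a)  ⇒  .FFF.......  {b→[1, 2, 3]}
  5. create(a)  ⇒  FFFF.......  {a→[0]; b→[1, 2, 3]}
  6. unlink(a)  ⇒  .FFF.......  {b→[1, 2, 3]}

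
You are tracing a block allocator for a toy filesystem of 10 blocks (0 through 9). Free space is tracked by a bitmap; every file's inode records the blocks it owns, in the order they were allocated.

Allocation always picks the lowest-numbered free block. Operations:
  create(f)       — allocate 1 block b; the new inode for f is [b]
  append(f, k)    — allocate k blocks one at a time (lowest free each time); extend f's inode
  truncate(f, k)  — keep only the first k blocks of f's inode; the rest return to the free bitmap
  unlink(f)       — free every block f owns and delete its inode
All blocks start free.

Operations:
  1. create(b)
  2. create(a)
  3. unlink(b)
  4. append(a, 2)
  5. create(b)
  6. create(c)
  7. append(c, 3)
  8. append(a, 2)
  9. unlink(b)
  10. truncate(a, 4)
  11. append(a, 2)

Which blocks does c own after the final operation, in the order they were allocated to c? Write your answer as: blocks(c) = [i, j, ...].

  1. create(b)  ⇒  F.........  {b→[0]}
  2. create(a)  ⇒  FF........  {a→[1]; b→[0]}
  3. unlink(b)  ⇒  .F........  {a→[1]}
  4. append(a, 2)  ⇒  FFF.......  {a→[1, 0, 2]}
  5. create(b)  ⇒  FFFF......  {a→[1, 0, 2]; b→[3]}
  6. create(c)  ⇒  FFFFF.....  {a→[1, 0, 2]; b→[3]; c→[4]}
  7. append(c, 3)  ⇒  FFFFFFFF..  {a→[1, 0, 2]; b→[3]; c→[4, 5, 6, 7]}
  8. append(a, 2)  ⇒  FFFFFFFFFF  {a→[1, 0, 2, 8, 9]; b→[3]; c→[4, 5, 6, 7]}
  9. unlink(b)  ⇒  FFF.FFFFFF  {a→[1, 0, 2, 8, 9]; c→[4, 5, 6, 7]}
  10. truncate(a, 4)  ⇒  FFF.FFFFF.  {a→[1, 0, 2, 8]; c→[4, 5, 6, 7]}
  11. append(a, 2)  ⇒  FFFFFFFFFF  {a→[1, 0, 2, 8, 3, 9]; c→[4, 5, 6, 7]}

blocks(c) = [4, 5, 6, 7]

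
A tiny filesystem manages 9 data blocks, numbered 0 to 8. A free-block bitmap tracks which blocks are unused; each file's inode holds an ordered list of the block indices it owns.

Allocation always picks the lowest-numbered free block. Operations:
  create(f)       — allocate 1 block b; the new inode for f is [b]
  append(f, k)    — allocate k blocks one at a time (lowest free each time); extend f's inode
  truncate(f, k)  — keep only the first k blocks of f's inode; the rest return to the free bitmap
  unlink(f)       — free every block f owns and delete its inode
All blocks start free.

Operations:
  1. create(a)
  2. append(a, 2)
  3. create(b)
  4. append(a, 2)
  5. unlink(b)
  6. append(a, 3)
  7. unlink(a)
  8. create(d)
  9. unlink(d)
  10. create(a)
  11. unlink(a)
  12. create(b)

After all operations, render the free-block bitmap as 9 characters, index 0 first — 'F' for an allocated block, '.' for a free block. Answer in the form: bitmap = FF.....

bitmap = F........

after create(a) → a:[0]  free=[F........]
after append(a, 2) → a:[0, 1, 2]  free=[FFF......]
after create(b) → a:[0, 1, 2], b:[3]  free=[FFFF.....]
after append(a, 2) → a:[0, 1, 2, 4, 5], b:[3]  free=[FFFFFF...]
after unlink(b) → a:[0, 1, 2, 4, 5]  free=[FFF.FF...]
after append(a, 3) → a:[0, 1, 2, 4, 5, 3, 6, 7]  free=[FFFFFFFF.]
after unlink(a) →   free=[.........]
after create(d) → d:[0]  free=[F........]
after unlink(d) →   free=[.........]
after create(a) → a:[0]  free=[F........]
after unlink(a) →   free=[.........]
after create(b) → b:[0]  free=[F........]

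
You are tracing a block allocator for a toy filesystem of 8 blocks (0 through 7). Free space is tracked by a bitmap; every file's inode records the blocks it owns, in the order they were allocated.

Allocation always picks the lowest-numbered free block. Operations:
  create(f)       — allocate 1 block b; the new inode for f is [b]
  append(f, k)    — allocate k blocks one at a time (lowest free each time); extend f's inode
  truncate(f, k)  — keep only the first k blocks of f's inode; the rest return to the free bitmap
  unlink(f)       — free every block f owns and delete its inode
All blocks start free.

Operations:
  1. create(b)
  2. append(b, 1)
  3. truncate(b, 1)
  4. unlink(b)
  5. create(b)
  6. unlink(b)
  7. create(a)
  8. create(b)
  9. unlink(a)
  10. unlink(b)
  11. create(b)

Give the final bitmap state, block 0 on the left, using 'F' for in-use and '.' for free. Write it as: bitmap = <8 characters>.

after create(b) → b:[0]  free=[F.......]
after append(b, 1) → b:[0, 1]  free=[FF......]
after truncate(b, 1) → b:[0]  free=[F.......]
after unlink(b) →   free=[........]
after create(b) → b:[0]  free=[F.......]
after unlink(b) →   free=[........]
after create(a) → a:[0]  free=[F.......]
after create(b) → a:[0], b:[1]  free=[FF......]
after unlink(a) → b:[1]  free=[.F......]
after unlink(b) →   free=[........]
after create(b) → b:[0]  free=[F.......]

bitmap = F.......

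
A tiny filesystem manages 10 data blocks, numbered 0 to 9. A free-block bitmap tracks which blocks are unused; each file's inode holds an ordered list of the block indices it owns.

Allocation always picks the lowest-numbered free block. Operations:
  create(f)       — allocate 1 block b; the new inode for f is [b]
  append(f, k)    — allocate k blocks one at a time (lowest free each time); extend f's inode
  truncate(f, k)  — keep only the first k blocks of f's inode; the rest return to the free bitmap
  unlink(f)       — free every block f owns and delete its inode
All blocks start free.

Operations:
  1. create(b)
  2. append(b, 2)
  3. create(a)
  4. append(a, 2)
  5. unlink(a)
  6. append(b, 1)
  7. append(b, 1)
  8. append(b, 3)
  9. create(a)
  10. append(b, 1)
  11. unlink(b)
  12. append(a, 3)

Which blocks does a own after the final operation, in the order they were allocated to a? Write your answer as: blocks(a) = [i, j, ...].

after create(b) → b:[0]  free=[F.........]
after append(b, 2) → b:[0, 1, 2]  free=[FFF.......]
after create(a) → a:[3], b:[0, 1, 2]  free=[FFFF......]
after append(a, 2) → a:[3, 4, 5], b:[0, 1, 2]  free=[FFFFFF....]
after unlink(a) → b:[0, 1, 2]  free=[FFF.......]
after append(b, 1) → b:[0, 1, 2, 3]  free=[FFFF......]
after append(b, 1) → b:[0, 1, 2, 3, 4]  free=[FFFFF.....]
after append(b, 3) → b:[0, 1, 2, 3, 4, 5, 6, 7]  free=[FFFFFFFF..]
after create(a) → a:[8], b:[0, 1, 2, 3, 4, 5, 6, 7]  free=[FFFFFFFFF.]
after append(b, 1) → a:[8], b:[0, 1, 2, 3, 4, 5, 6, 7, 9]  free=[FFFFFFFFFF]
after unlink(b) → a:[8]  free=[........F.]
after append(a, 3) → a:[8, 0, 1, 2]  free=[FFF.....F.]

blocks(a) = [8, 0, 1, 2]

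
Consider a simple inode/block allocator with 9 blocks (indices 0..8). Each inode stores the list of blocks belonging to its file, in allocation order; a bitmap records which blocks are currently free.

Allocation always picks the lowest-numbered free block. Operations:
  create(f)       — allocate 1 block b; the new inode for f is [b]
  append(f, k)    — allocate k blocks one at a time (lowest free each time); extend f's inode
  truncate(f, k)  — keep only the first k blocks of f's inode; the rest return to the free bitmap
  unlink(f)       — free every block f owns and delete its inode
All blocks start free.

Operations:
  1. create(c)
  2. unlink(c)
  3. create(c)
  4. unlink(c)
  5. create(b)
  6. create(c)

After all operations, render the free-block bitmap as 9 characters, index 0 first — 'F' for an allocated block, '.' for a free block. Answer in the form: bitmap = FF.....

  1. create(c)  ⇒  F........  {c→[0]}
  2. unlink(c)  ⇒  .........  {}
  3. create(c)  ⇒  F........  {c→[0]}
  4. unlink(c)  ⇒  .........  {}
  5. create(b)  ⇒  F........  {b→[0]}
  6. create(c)  ⇒  FF.......  {b→[0]; c→[1]}

bitmap = FF.......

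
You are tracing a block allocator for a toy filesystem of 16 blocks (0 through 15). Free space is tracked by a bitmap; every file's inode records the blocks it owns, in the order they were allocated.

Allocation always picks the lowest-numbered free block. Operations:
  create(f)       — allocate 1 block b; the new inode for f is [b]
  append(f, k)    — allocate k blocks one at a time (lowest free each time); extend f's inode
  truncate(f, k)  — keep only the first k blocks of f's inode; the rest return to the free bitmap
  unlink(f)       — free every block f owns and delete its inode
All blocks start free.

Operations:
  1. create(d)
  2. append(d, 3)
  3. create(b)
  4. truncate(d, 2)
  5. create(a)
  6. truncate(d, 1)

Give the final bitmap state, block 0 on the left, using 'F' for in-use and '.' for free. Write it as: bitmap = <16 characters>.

bitmap = F.F.F...........

after create(d) → d:[0]  free=[F...............]
after append(d, 3) → d:[0, 1, 2, 3]  free=[FFFF............]
after create(b) → b:[4], d:[0, 1, 2, 3]  free=[FFFFF...........]
after truncate(d, 2) → b:[4], d:[0, 1]  free=[FF..F...........]
after create(a) → a:[2], b:[4], d:[0, 1]  free=[FFF.F...........]
after truncate(d, 1) → a:[2], b:[4], d:[0]  free=[F.F.F...........]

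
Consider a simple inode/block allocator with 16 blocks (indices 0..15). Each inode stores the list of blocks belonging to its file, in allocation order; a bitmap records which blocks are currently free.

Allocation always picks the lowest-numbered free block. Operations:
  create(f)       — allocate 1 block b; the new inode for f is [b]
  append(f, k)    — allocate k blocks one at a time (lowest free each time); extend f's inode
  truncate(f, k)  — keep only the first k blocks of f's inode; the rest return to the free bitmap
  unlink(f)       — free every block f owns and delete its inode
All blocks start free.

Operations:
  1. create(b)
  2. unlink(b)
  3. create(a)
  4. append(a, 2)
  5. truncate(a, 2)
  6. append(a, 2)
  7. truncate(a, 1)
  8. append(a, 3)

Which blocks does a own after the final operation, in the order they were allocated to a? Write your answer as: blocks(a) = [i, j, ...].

create(b): bitmap=F............... | b=[0]
unlink(b): bitmap=................ | 
create(a): bitmap=F............... | a=[0]
append(a, 2): bitmap=FFF............. | a=[0, 1, 2]
truncate(a, 2): bitmap=FF.............. | a=[0, 1]
append(a, 2): bitmap=FFFF............ | a=[0, 1, 2, 3]
truncate(a, 1): bitmap=F............... | a=[0]
append(a, 3): bitmap=FFFF............ | a=[0, 1, 2, 3]

blocks(a) = [0, 1, 2, 3]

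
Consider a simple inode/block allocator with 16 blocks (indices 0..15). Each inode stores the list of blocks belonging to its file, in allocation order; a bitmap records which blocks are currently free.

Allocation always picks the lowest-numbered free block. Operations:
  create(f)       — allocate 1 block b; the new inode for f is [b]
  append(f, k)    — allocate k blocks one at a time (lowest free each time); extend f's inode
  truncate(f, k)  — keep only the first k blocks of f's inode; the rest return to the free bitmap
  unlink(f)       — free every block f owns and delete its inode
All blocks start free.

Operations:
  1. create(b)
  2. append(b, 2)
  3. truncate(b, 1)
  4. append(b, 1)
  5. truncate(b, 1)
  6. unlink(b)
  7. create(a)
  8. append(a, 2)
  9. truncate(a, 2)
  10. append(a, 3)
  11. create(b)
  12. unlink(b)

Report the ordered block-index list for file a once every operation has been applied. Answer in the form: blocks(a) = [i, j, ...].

[1] create(b) — b=0 (map F...............)
[2] append(b, 2) — b=0,1,2 (map FFF.............)
[3] truncate(b, 1) — b=0 (map F...............)
[4] append(b, 1) — b=0,1 (map FF..............)
[5] truncate(b, 1) — b=0 (map F...............)
[6] unlink(b) —  (map ................)
[7] create(a) — a=0 (map F...............)
[8] append(a, 2) — a=0,1,2 (map FFF.............)
[9] truncate(a, 2) — a=0,1 (map FF..............)
[10] append(a, 3) — a=0,1,2,3,4 (map FFFFF...........)
[11] create(b) — a=0,1,2,3,4 b=5 (map FFFFFF..........)
[12] unlink(b) — a=0,1,2,3,4 (map FFFFF...........)

blocks(a) = [0, 1, 2, 3, 4]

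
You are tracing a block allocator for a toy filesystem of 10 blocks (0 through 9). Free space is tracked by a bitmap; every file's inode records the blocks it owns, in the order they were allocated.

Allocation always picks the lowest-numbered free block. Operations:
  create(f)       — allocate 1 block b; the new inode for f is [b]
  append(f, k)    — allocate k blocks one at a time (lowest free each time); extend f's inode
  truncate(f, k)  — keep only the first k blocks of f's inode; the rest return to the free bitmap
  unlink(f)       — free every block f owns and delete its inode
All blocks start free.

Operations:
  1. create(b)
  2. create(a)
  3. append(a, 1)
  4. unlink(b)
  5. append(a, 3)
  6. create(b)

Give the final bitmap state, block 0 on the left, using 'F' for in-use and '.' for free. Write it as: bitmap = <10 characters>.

create(b): bitmap=F......... | b=[0]
create(a): bitmap=FF........ | a=[1] b=[0]
append(a, 1): bitmap=FFF....... | a=[1, 2] b=[0]
unlink(b): bitmap=.FF....... | a=[1, 2]
append(a, 3): bitmap=FFFFF..... | a=[1, 2, 0, 3, 4]
create(b): bitmap=FFFFFF.... | a=[1, 2, 0, 3, 4] b=[5]

bitmap = FFFFFF....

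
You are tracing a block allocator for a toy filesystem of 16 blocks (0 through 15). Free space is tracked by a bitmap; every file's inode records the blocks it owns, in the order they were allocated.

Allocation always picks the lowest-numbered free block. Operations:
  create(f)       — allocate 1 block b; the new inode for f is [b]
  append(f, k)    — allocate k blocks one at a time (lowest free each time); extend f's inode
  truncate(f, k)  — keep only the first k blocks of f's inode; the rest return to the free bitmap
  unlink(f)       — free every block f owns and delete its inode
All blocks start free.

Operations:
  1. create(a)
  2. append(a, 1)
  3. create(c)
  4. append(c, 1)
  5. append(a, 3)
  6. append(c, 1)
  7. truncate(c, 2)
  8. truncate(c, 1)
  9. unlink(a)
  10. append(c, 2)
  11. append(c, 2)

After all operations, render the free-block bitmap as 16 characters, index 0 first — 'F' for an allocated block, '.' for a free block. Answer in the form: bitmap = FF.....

bitmap = FFFFF...........

  1. create(a)  ⇒  F...............  {a→[0]}
  2. append(a, 1)  ⇒  FF..............  {a→[0, 1]}
  3. create(c)  ⇒  FFF.............  {a→[0, 1]; c→[2]}
  4. append(c, 1)  ⇒  FFFF............  {a→[0, 1]; c→[2, 3]}
  5. append(a, 3)  ⇒  FFFFFFF.........  {a→[0, 1, 4, 5, 6]; c→[2, 3]}
  6. append(c, 1)  ⇒  FFFFFFFF........  {a→[0, 1, 4, 5, 6]; c→[2, 3, 7]}
  7. truncate(c, 2)  ⇒  FFFFFFF.........  {a→[0, 1, 4, 5, 6]; c→[2, 3]}
  8. truncate(c, 1)  ⇒  FFF.FFF.........  {a→[0, 1, 4, 5, 6]; c→[2]}
  9. unlink(a)  ⇒  ..F.............  {c→[2]}
  10. append(c, 2)  ⇒  FFF.............  {c→[2, 0, 1]}
  11. append(c, 2)  ⇒  FFFFF...........  {c→[2, 0, 1, 3, 4]}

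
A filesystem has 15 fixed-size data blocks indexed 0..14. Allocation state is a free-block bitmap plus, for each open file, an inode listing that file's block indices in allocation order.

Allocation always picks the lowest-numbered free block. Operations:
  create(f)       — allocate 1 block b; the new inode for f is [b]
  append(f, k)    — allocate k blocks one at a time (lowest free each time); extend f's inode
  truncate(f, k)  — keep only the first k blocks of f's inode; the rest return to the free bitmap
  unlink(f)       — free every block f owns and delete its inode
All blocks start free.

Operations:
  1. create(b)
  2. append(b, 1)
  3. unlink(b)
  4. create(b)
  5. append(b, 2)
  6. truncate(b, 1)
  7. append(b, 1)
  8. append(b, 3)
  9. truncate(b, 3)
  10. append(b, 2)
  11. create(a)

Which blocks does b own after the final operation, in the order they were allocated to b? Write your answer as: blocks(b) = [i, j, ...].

[1] create(b) — b=0 (map F..............)
[2] append(b, 1) — b=0,1 (map FF.............)
[3] unlink(b) —  (map ...............)
[4] create(b) — b=0 (map F..............)
[5] append(b, 2) — b=0,1,2 (map FFF............)
[6] truncate(b, 1) — b=0 (map F..............)
[7] append(b, 1) — b=0,1 (map FF.............)
[8] append(b, 3) — b=0,1,2,3,4 (map FFFFF..........)
[9] truncate(b, 3) — b=0,1,2 (map FFF............)
[10] append(b, 2) — b=0,1,2,3,4 (map FFFFF..........)
[11] create(a) — a=5 b=0,1,2,3,4 (map FFFFFF.........)

blocks(b) = [0, 1, 2, 3, 4]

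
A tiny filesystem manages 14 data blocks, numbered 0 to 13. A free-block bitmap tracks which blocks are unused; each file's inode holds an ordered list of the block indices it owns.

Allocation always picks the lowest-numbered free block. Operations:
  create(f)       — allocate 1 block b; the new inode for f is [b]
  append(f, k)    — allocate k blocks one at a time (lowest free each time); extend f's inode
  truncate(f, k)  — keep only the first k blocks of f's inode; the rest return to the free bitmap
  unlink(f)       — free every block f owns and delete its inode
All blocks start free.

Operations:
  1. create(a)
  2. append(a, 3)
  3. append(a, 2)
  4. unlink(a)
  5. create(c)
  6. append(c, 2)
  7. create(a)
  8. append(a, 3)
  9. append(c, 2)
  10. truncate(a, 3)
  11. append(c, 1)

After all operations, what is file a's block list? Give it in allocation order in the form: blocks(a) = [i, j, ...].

after create(a) → a:[0]  free=[F.............]
after append(a, 3) → a:[0, 1, 2, 3]  free=[FFFF..........]
after append(a, 2) → a:[0, 1, 2, 3, 4, 5]  free=[FFFFFF........]
after unlink(a) →   free=[..............]
after create(c) → c:[0]  free=[F.............]
after append(c, 2) → c:[0, 1, 2]  free=[FFF...........]
after create(a) → a:[3], c:[0, 1, 2]  free=[FFFF..........]
after append(a, 3) → a:[3, 4, 5, 6], c:[0, 1, 2]  free=[FFFFFFF.......]
after append(c, 2) → a:[3, 4, 5, 6], c:[0, 1, 2, 7, 8]  free=[FFFFFFFFF.....]
after truncate(a, 3) → a:[3, 4, 5], c:[0, 1, 2, 7, 8]  free=[FFFFFF.FF.....]
after append(c, 1) → a:[3, 4, 5], c:[0, 1, 2, 7, 8, 6]  free=[FFFFFFFFF.....]

blocks(a) = [3, 4, 5]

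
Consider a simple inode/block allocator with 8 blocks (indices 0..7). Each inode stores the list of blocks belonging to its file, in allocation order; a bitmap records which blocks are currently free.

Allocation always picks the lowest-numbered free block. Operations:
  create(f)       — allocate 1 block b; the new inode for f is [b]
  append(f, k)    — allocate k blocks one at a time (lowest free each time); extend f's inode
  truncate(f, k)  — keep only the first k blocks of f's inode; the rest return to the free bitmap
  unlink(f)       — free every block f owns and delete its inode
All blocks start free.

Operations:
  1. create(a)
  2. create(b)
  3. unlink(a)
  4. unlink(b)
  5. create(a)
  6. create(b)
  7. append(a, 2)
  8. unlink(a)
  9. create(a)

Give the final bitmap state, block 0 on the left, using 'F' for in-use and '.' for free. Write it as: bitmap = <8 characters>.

create(a): bitmap=F....... | a=[0]
create(b): bitmap=FF...... | a=[0] b=[1]
unlink(a): bitmap=.F...... | b=[1]
unlink(b): bitmap=........ | 
create(a): bitmap=F....... | a=[0]
create(b): bitmap=FF...... | a=[0] b=[1]
append(a, 2): bitmap=FFFF.... | a=[0, 2, 3] b=[1]
unlink(a): bitmap=.F...... | b=[1]
create(a): bitmap=FF...... | a=[0] b=[1]

bitmap = FF......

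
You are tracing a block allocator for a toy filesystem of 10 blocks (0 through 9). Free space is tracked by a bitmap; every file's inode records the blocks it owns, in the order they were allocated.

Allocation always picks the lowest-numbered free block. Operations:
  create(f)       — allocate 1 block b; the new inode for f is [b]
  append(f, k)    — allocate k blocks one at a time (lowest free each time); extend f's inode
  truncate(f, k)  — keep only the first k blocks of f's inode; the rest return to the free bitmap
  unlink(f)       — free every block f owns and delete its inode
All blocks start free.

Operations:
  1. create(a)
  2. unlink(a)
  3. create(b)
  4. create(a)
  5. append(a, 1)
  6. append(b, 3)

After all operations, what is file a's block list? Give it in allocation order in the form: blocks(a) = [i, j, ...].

blocks(a) = [1, 2]

  1. create(a)  ⇒  F.........  {a→[0]}
  2. unlink(a)  ⇒  ..........  {}
  3. create(b)  ⇒  F.........  {b→[0]}
  4. create(a)  ⇒  FF........  {a→[1]; b→[0]}
  5. append(a, 1)  ⇒  FFF.......  {a→[1, 2]; b→[0]}
  6. append(b, 3)  ⇒  FFFFFF....  {a→[1, 2]; b→[0, 3, 4, 5]}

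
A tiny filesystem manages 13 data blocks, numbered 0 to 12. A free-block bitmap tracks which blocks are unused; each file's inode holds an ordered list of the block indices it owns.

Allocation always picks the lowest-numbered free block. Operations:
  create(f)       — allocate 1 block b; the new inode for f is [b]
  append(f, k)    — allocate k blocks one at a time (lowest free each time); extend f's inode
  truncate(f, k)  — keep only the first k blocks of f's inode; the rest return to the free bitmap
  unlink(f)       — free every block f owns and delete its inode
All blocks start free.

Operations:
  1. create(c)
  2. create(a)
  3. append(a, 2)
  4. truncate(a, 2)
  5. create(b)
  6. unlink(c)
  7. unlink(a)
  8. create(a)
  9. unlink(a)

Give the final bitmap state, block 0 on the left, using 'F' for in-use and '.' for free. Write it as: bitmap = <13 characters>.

bitmap = ...F.........

  1. create(c)  ⇒  F............  {c→[0]}
  2. create(a)  ⇒  FF...........  {a→[1]; c→[0]}
  3. append(a, 2)  ⇒  FFFF.........  {a→[1, 2, 3]; c→[0]}
  4. truncate(a, 2)  ⇒  FFF..........  {a→[1, 2]; c→[0]}
  5. create(b)  ⇒  FFFF.........  {a→[1, 2]; b→[3]; c→[0]}
  6. unlink(c)  ⇒  .FFF.........  {a→[1, 2]; b→[3]}
  7. unlink(a)  ⇒  ...F.........  {b→[3]}
  8. create(a)  ⇒  F..F.........  {a→[0]; b→[3]}
  9. unlink(a)  ⇒  ...F.........  {b→[3]}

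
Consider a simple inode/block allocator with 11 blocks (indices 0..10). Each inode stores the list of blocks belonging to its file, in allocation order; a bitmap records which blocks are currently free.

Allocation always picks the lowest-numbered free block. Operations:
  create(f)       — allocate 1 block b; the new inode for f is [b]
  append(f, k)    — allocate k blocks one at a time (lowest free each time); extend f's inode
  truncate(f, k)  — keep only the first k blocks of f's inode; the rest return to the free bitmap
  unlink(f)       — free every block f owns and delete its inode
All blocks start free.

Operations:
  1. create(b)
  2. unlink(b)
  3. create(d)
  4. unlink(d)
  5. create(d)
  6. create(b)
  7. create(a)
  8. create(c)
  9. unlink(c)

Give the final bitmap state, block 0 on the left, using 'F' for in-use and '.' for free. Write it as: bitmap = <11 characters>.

[1] create(b) — b=0 (map F..........)
[2] unlink(b) —  (map ...........)
[3] create(d) — d=0 (map F..........)
[4] unlink(d) —  (map ...........)
[5] create(d) — d=0 (map F..........)
[6] create(b) — b=1 d=0 (map FF.........)
[7] create(a) — a=2 b=1 d=0 (map FFF........)
[8] create(c) — a=2 b=1 c=3 d=0 (map FFFF.......)
[9] unlink(c) — a=2 b=1 d=0 (map FFF........)

bitmap = FFF........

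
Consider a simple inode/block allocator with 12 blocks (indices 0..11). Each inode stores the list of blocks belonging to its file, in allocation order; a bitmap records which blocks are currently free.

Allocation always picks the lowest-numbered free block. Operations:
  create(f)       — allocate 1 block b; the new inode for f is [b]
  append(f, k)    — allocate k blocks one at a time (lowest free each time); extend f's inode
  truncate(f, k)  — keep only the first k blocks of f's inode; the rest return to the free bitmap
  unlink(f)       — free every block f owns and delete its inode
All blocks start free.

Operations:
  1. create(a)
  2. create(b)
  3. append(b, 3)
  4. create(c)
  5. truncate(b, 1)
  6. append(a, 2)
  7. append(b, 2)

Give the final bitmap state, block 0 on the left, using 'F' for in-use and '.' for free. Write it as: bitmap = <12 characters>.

[1] create(a) — a=0 (map F...........)
[2] create(b) — a=0 b=1 (map FF..........)
[3] append(b, 3) — a=0 b=1,2,3,4 (map FFFFF.......)
[4] create(c) — a=0 b=1,2,3,4 c=5 (map FFFFFF......)
[5] truncate(b, 1) — a=0 b=1 c=5 (map FF...F......)
[6] append(a, 2) — a=0,2,3 b=1 c=5 (map FFFF.F......)
[7] append(b, 2) — a=0,2,3 b=1,4,6 c=5 (map FFFFFFF.....)

bitmap = FFFFFFF.....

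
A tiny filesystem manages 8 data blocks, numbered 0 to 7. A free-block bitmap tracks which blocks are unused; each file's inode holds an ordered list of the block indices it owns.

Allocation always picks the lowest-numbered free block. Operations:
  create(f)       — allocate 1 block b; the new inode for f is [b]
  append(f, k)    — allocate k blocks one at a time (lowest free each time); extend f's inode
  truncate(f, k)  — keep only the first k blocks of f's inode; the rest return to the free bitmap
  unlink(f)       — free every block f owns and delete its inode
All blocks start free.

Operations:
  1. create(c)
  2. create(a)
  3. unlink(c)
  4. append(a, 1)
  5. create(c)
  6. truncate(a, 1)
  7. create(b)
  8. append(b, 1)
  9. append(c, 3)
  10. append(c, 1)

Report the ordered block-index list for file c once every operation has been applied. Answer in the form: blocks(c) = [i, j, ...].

blocks(c) = [2, 4, 5, 6, 7]

  1. create(c)  ⇒  F.......  {c→[0]}
  2. create(a)  ⇒  FF......  {a→[1]; c→[0]}
  3. unlink(c)  ⇒  .F......  {a→[1]}
  4. append(a, 1)  ⇒  FF......  {a→[1, 0]}
  5. create(c)  ⇒  FFF.....  {a→[1, 0]; c→[2]}
  6. truncate(a, 1)  ⇒  .FF.....  {a→[1]; c→[2]}
  7. create(b)  ⇒  FFF.....  {a→[1]; b→[0]; c→[2]}
  8. append(b, 1)  ⇒  FFFF....  {a→[1]; b→[0, 3]; c→[2]}
  9. append(c, 3)  ⇒  FFFFFFF.  {a→[1]; b→[0, 3]; c→[2, 4, 5, 6]}
  10. append(c, 1)  ⇒  FFFFFFFF  {a→[1]; b→[0, 3]; c→[2, 4, 5, 6, 7]}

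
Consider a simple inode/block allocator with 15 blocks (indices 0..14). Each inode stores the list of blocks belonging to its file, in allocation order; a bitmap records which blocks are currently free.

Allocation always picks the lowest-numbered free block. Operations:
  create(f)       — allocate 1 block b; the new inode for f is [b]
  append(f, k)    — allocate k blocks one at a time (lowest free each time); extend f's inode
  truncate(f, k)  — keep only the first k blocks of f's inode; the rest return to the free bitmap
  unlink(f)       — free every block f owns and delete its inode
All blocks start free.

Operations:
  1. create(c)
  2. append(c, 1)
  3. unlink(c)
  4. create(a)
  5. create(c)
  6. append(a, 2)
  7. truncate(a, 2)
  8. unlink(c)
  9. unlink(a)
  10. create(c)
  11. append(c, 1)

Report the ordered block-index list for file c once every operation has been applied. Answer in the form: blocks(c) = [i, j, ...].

create(c): bitmap=F.............. | c=[0]
append(c, 1): bitmap=FF............. | c=[0, 1]
unlink(c): bitmap=............... | 
create(a): bitmap=F.............. | a=[0]
create(c): bitmap=FF............. | a=[0] c=[1]
append(a, 2): bitmap=FFFF........... | a=[0, 2, 3] c=[1]
truncate(a, 2): bitmap=FFF............ | a=[0, 2] c=[1]
unlink(c): bitmap=F.F............ | a=[0, 2]
unlink(a): bitmap=............... | 
create(c): bitmap=F.............. | c=[0]
append(c, 1): bitmap=FF............. | c=[0, 1]

blocks(c) = [0, 1]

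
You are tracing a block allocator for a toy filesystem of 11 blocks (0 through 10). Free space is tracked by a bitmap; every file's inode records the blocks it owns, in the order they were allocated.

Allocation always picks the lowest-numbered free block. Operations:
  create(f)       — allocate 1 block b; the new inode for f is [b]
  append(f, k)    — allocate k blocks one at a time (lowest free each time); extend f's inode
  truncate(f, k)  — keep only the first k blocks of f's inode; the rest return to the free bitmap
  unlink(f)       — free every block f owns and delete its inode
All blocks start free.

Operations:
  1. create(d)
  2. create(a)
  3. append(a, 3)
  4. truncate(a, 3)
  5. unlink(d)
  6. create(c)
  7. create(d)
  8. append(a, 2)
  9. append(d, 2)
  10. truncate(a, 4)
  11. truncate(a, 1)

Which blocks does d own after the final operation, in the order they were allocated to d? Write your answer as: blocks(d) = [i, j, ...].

blocks(d) = [4, 7, 8]

[1] create(d) — d=0 (map F..........)
[2] create(a) — a=1 d=0 (map FF.........)
[3] append(a, 3) — a=1,2,3,4 d=0 (map FFFFF......)
[4] truncate(a, 3) — a=1,2,3 d=0 (map FFFF.......)
[5] unlink(d) — a=1,2,3 (map .FFF.......)
[6] create(c) — a=1,2,3 c=0 (map FFFF.......)
[7] create(d) — a=1,2,3 c=0 d=4 (map FFFFF......)
[8] append(a, 2) — a=1,2,3,5,6 c=0 d=4 (map FFFFFFF....)
[9] append(d, 2) — a=1,2,3,5,6 c=0 d=4,7,8 (map FFFFFFFFF..)
[10] truncate(a, 4) — a=1,2,3,5 c=0 d=4,7,8 (map FFFFFF.FF..)
[11] truncate(a, 1) — a=1 c=0 d=4,7,8 (map FF..F..FF..)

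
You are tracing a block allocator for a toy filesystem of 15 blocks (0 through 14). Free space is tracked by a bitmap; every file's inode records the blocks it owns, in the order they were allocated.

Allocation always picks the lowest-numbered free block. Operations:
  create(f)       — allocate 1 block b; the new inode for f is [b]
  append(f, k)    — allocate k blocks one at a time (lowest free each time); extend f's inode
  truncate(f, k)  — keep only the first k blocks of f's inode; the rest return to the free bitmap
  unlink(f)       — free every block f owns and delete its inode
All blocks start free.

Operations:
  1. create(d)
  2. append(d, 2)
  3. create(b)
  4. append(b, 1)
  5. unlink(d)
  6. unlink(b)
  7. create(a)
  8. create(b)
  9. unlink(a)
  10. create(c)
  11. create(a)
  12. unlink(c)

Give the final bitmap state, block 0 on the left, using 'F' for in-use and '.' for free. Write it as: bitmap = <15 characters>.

[1] create(d) — d=0 (map F..............)
[2] append(d, 2) — d=0,1,2 (map FFF............)
[3] create(b) — b=3 d=0,1,2 (map FFFF...........)
[4] append(b, 1) — b=3,4 d=0,1,2 (map FFFFF..........)
[5] unlink(d) — b=3,4 (map ...FF..........)
[6] unlink(b) —  (map ...............)
[7] create(a) — a=0 (map F..............)
[8] create(b) — a=0 b=1 (map FF.............)
[9] unlink(a) — b=1 (map .F.............)
[10] create(c) — b=1 c=0 (map FF.............)
[11] create(a) — a=2 b=1 c=0 (map FFF............)
[12] unlink(c) — a=2 b=1 (map .FF............)

bitmap = .FF............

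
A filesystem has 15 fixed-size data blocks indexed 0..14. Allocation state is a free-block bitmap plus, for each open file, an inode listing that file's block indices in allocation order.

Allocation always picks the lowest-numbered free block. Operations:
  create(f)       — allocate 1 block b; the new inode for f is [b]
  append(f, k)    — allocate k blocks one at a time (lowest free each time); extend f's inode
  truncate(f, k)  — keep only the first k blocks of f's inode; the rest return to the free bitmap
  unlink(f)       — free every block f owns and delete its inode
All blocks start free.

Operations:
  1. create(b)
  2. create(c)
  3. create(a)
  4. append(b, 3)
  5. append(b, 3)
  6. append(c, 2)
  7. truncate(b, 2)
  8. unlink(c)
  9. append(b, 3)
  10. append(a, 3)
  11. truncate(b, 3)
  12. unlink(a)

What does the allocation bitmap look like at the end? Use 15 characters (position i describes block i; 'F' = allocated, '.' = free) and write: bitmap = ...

after create(b) → b:[0]  free=[F..............]
after create(c) → b:[0], c:[1]  free=[FF.............]
after create(a) → a:[2], b:[0], c:[1]  free=[FFF............]
after append(b, 3) → a:[2], b:[0, 3, 4, 5], c:[1]  free=[FFFFFF.........]
after append(b, 3) → a:[2], b:[0, 3, 4, 5, 6, 7, 8], c:[1]  free=[FFFFFFFFF......]
after append(c, 2) → a:[2], b:[0, 3, 4, 5, 6, 7, 8], c:[1, 9, 10]  free=[FFFFFFFFFFF....]
after truncate(b, 2) → a:[2], b:[0, 3], c:[1, 9, 10]  free=[FFFF.....FF....]
after unlink(c) → a:[2], b:[0, 3]  free=[F.FF...........]
after append(b, 3) → a:[2], b:[0, 3, 1, 4, 5]  free=[FFFFFF.........]
after append(a, 3) → a:[2, 6, 7, 8], b:[0, 3, 1, 4, 5]  free=[FFFFFFFFF......]
after truncate(b, 3) → a:[2, 6, 7, 8], b:[0, 3, 1]  free=[FFFF..FFF......]
after unlink(a) → b:[0, 3, 1]  free=[FF.F...........]

bitmap = FF.F...........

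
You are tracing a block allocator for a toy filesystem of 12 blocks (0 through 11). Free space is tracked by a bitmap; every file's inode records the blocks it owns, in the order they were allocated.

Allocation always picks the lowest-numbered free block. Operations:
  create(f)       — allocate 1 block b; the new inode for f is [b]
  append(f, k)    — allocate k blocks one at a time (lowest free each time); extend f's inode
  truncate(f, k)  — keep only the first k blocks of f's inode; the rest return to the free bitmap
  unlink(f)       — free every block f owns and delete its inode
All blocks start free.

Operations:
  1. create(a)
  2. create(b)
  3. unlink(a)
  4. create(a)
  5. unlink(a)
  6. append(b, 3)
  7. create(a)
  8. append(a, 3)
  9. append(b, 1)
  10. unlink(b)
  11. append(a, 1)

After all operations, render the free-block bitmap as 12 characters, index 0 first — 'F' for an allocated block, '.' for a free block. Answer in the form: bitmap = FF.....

bitmap = F...FFFF....

  1. create(a)  ⇒  F...........  {a→[0]}
  2. create(b)  ⇒  FF..........  {a→[0]; b→[1]}
  3. unlink(a)  ⇒  .F..........  {b→[1]}
  4. create(a)  ⇒  FF..........  {a→[0]; b→[1]}
  5. unlink(a)  ⇒  .F..........  {b→[1]}
  6. append(b, 3)  ⇒  FFFF........  {b→[1, 0, 2, 3]}
  7. create(a)  ⇒  FFFFF.......  {a→[4]; b→[1, 0, 2, 3]}
  8. append(a, 3)  ⇒  FFFFFFFF....  {a→[4, 5, 6, 7]; b→[1, 0, 2, 3]}
  9. append(b, 1)  ⇒  FFFFFFFFF...  {a→[4, 5, 6, 7]; b→[1, 0, 2, 3, 8]}
  10. unlink(b)  ⇒  ....FFFF....  {a→[4, 5, 6, 7]}
  11. append(a, 1)  ⇒  F...FFFF....  {a→[4, 5, 6, 7, 0]}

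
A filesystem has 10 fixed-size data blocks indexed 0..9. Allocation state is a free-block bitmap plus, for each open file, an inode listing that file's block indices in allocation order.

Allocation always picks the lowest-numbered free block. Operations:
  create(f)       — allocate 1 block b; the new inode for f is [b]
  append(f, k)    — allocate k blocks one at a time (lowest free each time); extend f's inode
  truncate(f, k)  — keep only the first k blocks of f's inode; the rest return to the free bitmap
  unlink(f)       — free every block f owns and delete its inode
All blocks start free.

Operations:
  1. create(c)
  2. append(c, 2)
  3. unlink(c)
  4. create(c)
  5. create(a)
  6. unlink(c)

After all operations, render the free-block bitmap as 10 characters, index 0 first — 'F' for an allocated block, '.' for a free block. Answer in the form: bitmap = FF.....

bitmap = .F........

  1. create(c)  ⇒  F.........  {c→[0]}
  2. append(c, 2)  ⇒  FFF.......  {c→[0, 1, 2]}
  3. unlink(c)  ⇒  ..........  {}
  4. create(c)  ⇒  F.........  {c→[0]}
  5. create(a)  ⇒  FF........  {a→[1]; c→[0]}
  6. unlink(c)  ⇒  .F........  {a→[1]}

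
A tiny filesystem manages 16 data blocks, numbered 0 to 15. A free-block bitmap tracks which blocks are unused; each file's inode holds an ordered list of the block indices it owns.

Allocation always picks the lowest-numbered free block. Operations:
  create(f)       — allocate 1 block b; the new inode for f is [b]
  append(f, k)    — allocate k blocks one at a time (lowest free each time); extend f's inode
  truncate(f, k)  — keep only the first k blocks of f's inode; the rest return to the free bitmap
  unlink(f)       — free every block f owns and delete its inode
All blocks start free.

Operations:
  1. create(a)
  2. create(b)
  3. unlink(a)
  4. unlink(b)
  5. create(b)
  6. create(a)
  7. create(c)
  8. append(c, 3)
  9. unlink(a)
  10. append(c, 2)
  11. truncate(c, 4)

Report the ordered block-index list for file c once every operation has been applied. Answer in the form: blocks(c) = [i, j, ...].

  1. create(a)  ⇒  F...............  {a→[0]}
  2. create(b)  ⇒  FF..............  {a→[0]; b→[1]}
  3. unlink(a)  ⇒  .F..............  {b→[1]}
  4. unlink(b)  ⇒  ................  {}
  5. create(b)  ⇒  F...............  {b→[0]}
  6. create(a)  ⇒  FF..............  {a→[1]; b→[0]}
  7. create(c)  ⇒  FFF.............  {a→[1]; b→[0]; c→[2]}
  8. append(c, 3)  ⇒  FFFFFF..........  {a→[1]; b→[0]; c→[2, 3, 4, 5]}
  9. unlink(a)  ⇒  F.FFFF..........  {b→[0]; c→[2, 3, 4, 5]}
  10. append(c, 2)  ⇒  FFFFFFF.........  {b→[0]; c→[2, 3, 4, 5, 1, 6]}
  11. truncate(c, 4)  ⇒  F.FFFF..........  {b→[0]; c→[2, 3, 4, 5]}

blocks(c) = [2, 3, 4, 5]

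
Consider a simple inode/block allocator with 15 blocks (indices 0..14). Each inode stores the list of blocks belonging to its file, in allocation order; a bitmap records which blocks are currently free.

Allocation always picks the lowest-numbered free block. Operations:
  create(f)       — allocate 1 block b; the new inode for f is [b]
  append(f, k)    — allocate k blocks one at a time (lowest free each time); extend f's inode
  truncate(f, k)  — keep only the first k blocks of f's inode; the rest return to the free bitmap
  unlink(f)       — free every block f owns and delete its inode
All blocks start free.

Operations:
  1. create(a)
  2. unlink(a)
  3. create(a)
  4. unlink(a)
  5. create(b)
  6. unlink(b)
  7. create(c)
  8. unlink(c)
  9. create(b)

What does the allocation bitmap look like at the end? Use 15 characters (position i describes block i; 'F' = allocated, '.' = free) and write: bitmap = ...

bitmap = F..............

  1. create(a)  ⇒  F..............  {a→[0]}
  2. unlink(a)  ⇒  ...............  {}
  3. create(a)  ⇒  F..............  {a→[0]}
  4. unlink(a)  ⇒  ...............  {}
  5. create(b)  ⇒  F..............  {b→[0]}
  6. unlink(b)  ⇒  ...............  {}
  7. create(c)  ⇒  F..............  {c→[0]}
  8. unlink(c)  ⇒  ...............  {}
  9. create(b)  ⇒  F..............  {b→[0]}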